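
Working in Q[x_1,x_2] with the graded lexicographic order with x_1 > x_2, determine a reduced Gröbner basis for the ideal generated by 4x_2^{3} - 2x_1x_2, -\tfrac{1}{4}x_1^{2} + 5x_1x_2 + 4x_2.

This is the nonlinear analogue of row-reducing a linear system.

f_1 = 4x_2^{3} - 2x_1x_2, LT = x_2^{3}.
f_2 = -\tfrac{1}{4}x_1^{2} + 5x_1x_2 + 4x_2, LT = x_1^{2}.

The S-polynomials (S(f_1,f_2)) all reduce to 0 modulo the current basis, so we have a Gröbner basis.

G = {x_2^{3} - \tfrac{1}{2}x_1x_2, x_1^{2} - 20x_1x_2 - 16x_2}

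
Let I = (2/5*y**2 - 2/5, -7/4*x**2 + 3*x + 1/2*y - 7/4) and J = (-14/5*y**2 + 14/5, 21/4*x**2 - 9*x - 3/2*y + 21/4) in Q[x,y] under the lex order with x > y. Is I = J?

Yes, the ideals are equal.

For a fixed monomial order, each ideal has a unique reduced Gröbner basis; comparing bases decides equality.
Buchberger on the first generating set:
f_1 = 2/5*y**2 - 2/5, LT = y**2.
f_2 = -7/4*x**2 + 3*x + 1/2*y - 7/4, LT = x**2.

The S-polynomials (S(f_1,f_2)) all reduce to 0 modulo the current basis, so we have a Gröbner basis.
Inter-reduce: drop elements whose leading term is divisible by another's, tail-reduce, and make monic.
Reduced Gröbner basis: {x**2 - 12/7*x - 2/7*y + 1, y**2 - 1}.

Buchberger on the second generating set:
h_1 = -14/5*y**2 + 14/5, LT = y**2.
h_2 = 21/4*x**2 - 9*x - 3/2*y + 21/4, LT = x**2.

The S-polynomials (S(h_1,h_2)) all reduce to 0 modulo the current basis, so we have a Gröbner basis.
Inter-reduce: drop elements whose leading term is divisible by another's, tail-reduce, and make monic.
Reduced Gröbner basis: {x**2 - 12/7*x - 2/7*y + 1, y**2 - 1}.

These coincide, so the ideals are equal.
The same test decides containment: I ⊆ J iff every generator of I reduces to 0 modulo a Gröbner basis of J.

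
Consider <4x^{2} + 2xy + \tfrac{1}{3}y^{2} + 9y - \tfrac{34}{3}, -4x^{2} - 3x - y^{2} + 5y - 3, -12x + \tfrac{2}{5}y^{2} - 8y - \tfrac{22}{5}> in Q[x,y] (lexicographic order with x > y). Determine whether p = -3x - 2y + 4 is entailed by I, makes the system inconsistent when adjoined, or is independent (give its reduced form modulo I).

First compute the reduced Gröbner basis of I by Buchberger's algorithm.
f_1 = 4x^{2} + 2xy + \tfrac{1}{3}y^{2} + 9y - \tfrac{34}{3}, LT = x^{2}.
f_2 = -4x^{2} - 3x - y^{2} + 5y - 3, LT = x^{2}.
f_3 = -12x + \tfrac{2}{5}y^{2} - 8y - \tfrac{22}{5}, LT = x.

S(f_1,f_2): lcm = x^{2}. S = \tfrac{1}{2}xy - \tfrac{3}{4}x - \tfrac{1}{6}y^{2} + \tfrac{7}{2}y - \tfrac{43}{12}.
  reduce S modulo (f_1, f_2, f_3):
  remainder \tfrac{1}{60}y^{3} - \tfrac{21}{40}y^{2} + \tfrac{229}{60}y - \tfrac{397}{120} ≠ 0; add h_4 = \tfrac{1}{60}y^{3} - \tfrac{21}{40}y^{2} + \tfrac{229}{60}y - \tfrac{397}{120} to the basis.

S(f_1,f_3): lcm = x^{2}. S = \tfrac{1}{30}xy^{2} - \tfrac{1}{6}xy - \tfrac{11}{30}x + \tfrac{1}{12}y^{2} + \tfrac{9}{4}y - \tfrac{17}{6}.
  reduce S modulo (f_1, f_2, f_3, h_4):
  remainder \tfrac{103}{720}y^{2} + \tfrac{101}{90}y - \tfrac{911}{720} ≠ 0; add h_5 = \tfrac{103}{720}y^{2} + \tfrac{101}{90}y - \tfrac{911}{720} to the basis.

S(h_4,h_5): lcm = y^{3}. S = -\tfrac{8105}{206}y^{2} + \tfrac{24498}{103}y - \tfrac{397}{2}.
  reduce S modulo (f_1, f_2, f_3, h_4, h_5):
  remainder \tfrac{5797714}{10609}y - \tfrac{5797714}{10609} ≠ 0; add h_6 = \tfrac{5797714}{10609}y - \tfrac{5797714}{10609} to the basis.

The other S-polynomials (S(f_2,f_3), S(f_1,h_4), S(f_2,h_4), S(f_3,h_4), S(f_1,h_5), S(f_2,h_5), S(f_3,h_5), S(f_1,h_6), S(f_2,h_6), S(f_3,h_6), S(h_4,h_6), S(h_5,h_6)) all reduce to 0 modulo the current basis, so we have a Gröbner basis.
Inter-reduce: drop elements whose leading term is divisible by another's, tail-reduce, and make monic.
Reduced Gröbner basis: {x + 1, y - 1}.
Label its elements g_1 = x + 1, g_2 = y - 1.

Reduce p = -3x - 2y + 4 modulo G:
  leading term x: subtract (-3)·g_1 from -3x - 2y + 4 → -2y + 7
  leading term y: subtract (-2)·g_2 from -2y + 7 → 5
  leading term 1: no divisor's leading term divides it; move 5 to the remainder.
  normal form = 5.
The normal form is nonzero, so p ∉ I. Since p minus its normal form lies in I, I + (p) = I + (r) where r = 5; decide whether this ideal is the whole ring.
Here r = 5 is a nonzero constant, hence a unit: 1 ∈ I + (p), the Gröbner basis of I + (p) is {1}, and the enlarged system has no common solution — adjoining p is inconsistent.

The remainder on division by a Gröbner basis is unique — it is the normal form.

Adjoining -3x - 2y + 4 makes the ideal the whole ring: the system is inconsistent.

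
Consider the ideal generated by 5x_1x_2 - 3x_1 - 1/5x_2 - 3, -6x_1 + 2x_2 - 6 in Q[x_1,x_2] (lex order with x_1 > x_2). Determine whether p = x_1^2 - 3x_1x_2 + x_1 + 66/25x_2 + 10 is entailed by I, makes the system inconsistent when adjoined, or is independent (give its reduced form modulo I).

First compute the reduced Gröbner basis of I by Buchberger's algorithm.
f_1 = 5x_1x_2 - 3x_1 - 1/5x_2 - 3, LT = x_1x_2.
f_2 = -6x_1 + 2x_2 - 6, LT = x_1.

S(f_1,f_2): lcm = x_1x_2. S = -3/5x_1 + 1/3x_2^2 - 26/25x_2 - 3/5.
  leading term x_1: subtract (1/10)·f_2 from -3/5x_1 + 1/3x_2^2 - 26/25x_2 - 3/5 → 1/3x_2^2 - 31/25x_2
  leading term x_2^2: no divisor's leading term divides it; move 1/3x_2^2 to the remainder.
  leading term x_2: no divisor's leading term divides it; move -31/25x_2 to the remainder.
  remainder 1/3x_2^2 - 31/25x_2 ≠ 0; add h_3 = 1/3x_2^2 - 31/25x_2 to the basis.

S(f_1,h_3): lcm = x_1x_2^2. S = 78/25x_1x_2 - 1/25x_2^2 - 3/5x_2.
  leading term x_1x_2: subtract (78/125)·f_1 from 78/25x_1x_2 - 1/25x_2^2 - 3/5x_2 → 234/125x_1 - 1/25x_2^2 - 297/625x_2 + 234/125
  leading term x_1: subtract (-39/125)·f_2 from 234/125x_1 - 1/25x_2^2 - 297/625x_2 + 234/125 → -1/25x_2^2 + 93/625x_2
  leading term x_2^2: subtract (-3/25)·h_3 from -1/25x_2^2 + 93/625x_2 → 0
  remainder 0.

S(f_2,h_3): leading monomials are coprime, so the S-polynomial reduces to 0 (Buchberger's first criterion).
Every S-polynomial of the final basis reduces to 0, so we have a Gröbner basis.
Inter-reduce: drop elements whose leading term is divisible by another's, tail-reduce, and make monic.
Reduced Gröbner basis: {x_1 - 1/3x_2 + 1, x_2^2 - 93/25x_2}.
Label its elements g_1 = x_1 - 1/3x_2 + 1, g_2 = x_2^2 - 93/25x_2.

Reduce p = x_1^2 - 3x_1x_2 + x_1 + 66/25x_2 + 10 modulo G:
  leading term x_1^2: subtract (x_1)·g_1 from x_1^2 - 3x_1x_2 + x_1 + 66/25x_2 + 10 → -8/3x_1x_2 + 66/25x_2 + 10
  leading term x_1x_2: subtract (-8/3x_2)·g_1 from -8/3x_1x_2 + 66/25x_2 + 10 → -8/9x_2^2 + 398/75x_2 + 10
  leading term x_2^2: subtract (-8/9)·g_2 from -8/9x_2^2 + 398/75x_2 + 10 → 2x_2 + 10
  leading term x_2: no divisor's leading term divides it; move 2x_2 to the remainder.
  leading term 1: no divisor's leading term divides it; move 10 to the remainder.
  normal form = 2x_2 + 10.
The normal form is nonzero, so p ∉ I. Since p minus its normal form lies in I, I + (p) = I + (r) where r = 2x_2 + 10; decide whether this ideal is the whole ring.
Run Buchberger on G together with r (pairs among the g_i already reduce to 0 since G is a Gröbner basis):
g_1 = x_1 - 1/3x_2 + 1, LT = x_1.
g_2 = x_2^2 - 93/25x_2, LT = x_2^2.
r = 2x_2 + 10, LT = x_2.

S(g_1,g_2): leading monomials are coprime, so the S-polynomial reduces to 0 (Buchberger's first criterion).
S(g_1,r): leading monomials are coprime, so the S-polynomial reduces to 0 (Buchberger's first criterion).
S(g_2,r): lcm = x_2^2. S = -218/25x_2.
  leading term x_2: subtract (-109/25)·r from -218/25x_2 → 218/5
  leading term 1: no divisor's leading term divides it; move 218/5 to the remainder.
  remainder 218/5 ≠ 0; add m_4 = 218/5 to the basis.

S(g_1,m_4): leading monomials are coprime, so the S-polynomial reduces to 0 (Buchberger's first criterion).
S(g_2,m_4): leading monomials are coprime, so the S-polynomial reduces to 0 (Buchberger's first criterion).
S(r,m_4): leading monomials are coprime, so the S-polynomial reduces to 0 (Buchberger's first criterion).
Every S-polynomial of the final basis reduces to 0, so we have a Gröbner basis.
Inter-reduce: drop elements whose leading term is divisible by another's, tail-reduce, and make monic.
Reduced Gröbner basis: {1}.
The reduced Gröbner basis of I + (p) is {1}: the ideal is the whole ring, so the enlarged system has no common solution — adjoining p is inconsistent.

Adjoining x_1^2 - 3x_1x_2 + x_1 + 66/25x_2 + 10 makes the ideal the whole ring: the system is inconsistent.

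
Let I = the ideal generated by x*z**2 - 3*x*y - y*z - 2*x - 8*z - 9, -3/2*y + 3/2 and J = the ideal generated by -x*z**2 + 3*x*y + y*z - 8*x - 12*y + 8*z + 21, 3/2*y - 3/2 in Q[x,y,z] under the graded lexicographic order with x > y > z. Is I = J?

For a fixed monomial order, each ideal has a unique reduced Gröbner basis; comparing bases decides equality.
Buchberger on the first generating set:
f_1 = x*z**2 - 3*x*y - y*z - 2*x - 8*z - 9, LT = x*z**2.
f_2 = -3/2*y + 3/2, LT = y.

The S-polynomials (S(f_1,f_2)) all reduce to 0 modulo the current basis, so we have a Gröbner basis.
Inter-reduce: drop elements whose leading term is divisible by another's, tail-reduce, and make monic.
Reduced Gröbner basis: {x*z**2 - 5*x - 9*z - 9, y - 1}.

Buchberger on the second generating set:
h_1 = -x*z**2 + 3*x*y + y*z - 8*x - 12*y + 8*z + 21, LT = x*z**2.
h_2 = 3/2*y - 3/2, LT = y.

The S-polynomials (S(h_1,h_2)) all reduce to 0 modulo the current basis, so we have a Gröbner basis.
Inter-reduce: drop elements whose leading term is divisible by another's, tail-reduce, and make monic.
Reduced Gröbner basis: {x*z**2 + 5*x - 9*z - 9, y - 1}.

Since the reduced bases disagree, the two ideals are not the same.

No, the ideals differ.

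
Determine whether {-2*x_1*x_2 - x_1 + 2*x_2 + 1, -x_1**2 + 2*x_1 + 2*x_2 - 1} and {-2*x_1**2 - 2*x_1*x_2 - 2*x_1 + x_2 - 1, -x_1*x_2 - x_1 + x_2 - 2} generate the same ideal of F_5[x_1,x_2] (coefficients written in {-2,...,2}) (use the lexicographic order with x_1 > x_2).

No, the ideals differ.

Equality of ideals is decidable: compute both reduced Gröbner bases (unique for the ordering) and check whether they agree.
Buchberger on the first generating set:
f_1 = -2*x_1*x_2 - x_1 + 2*x_2 + 1, LT = x_1*x_2.
f_2 = -x_1**2 + 2*x_1 + 2*x_2 - 1, LT = x_1**2.

S(f_1,f_2): lcm = x_1**2*x_2. S = -2*x_1**2 + x_1*x_2 + 2*x_1 + 2*x_2**2 - x_2.
  reduce S modulo (f_1, f_2):
  remainder 2*x_2**2 + x_2 ≠ 0; add g_3 = 2*x_2**2 + x_2 to the basis.

The other S-polynomials (S(f_1,g_3), S(f_2,g_3)) all reduce to 0 modulo the current basis, so we have a Gröbner basis.
Inter-reduce: drop elements whose leading term is divisible by another's, tail-reduce, and make monic.
Reduced Gröbner basis: {x_1**2 - 2*x_1 - 2*x_2 + 1, x_1*x_2 - 2*x_1 - x_2 + 2, x_2**2 - 2*x_2}.

Buchberger on the second generating set:
h_1 = -2*x_1**2 - 2*x_1*x_2 - 2*x_1 + x_2 - 1, LT = x_1**2.
h_2 = -x_1*x_2 - x_1 + x_2 - 2, LT = x_1*x_2.

S(h_1,h_2): lcm = x_1**2*x_2. S = -x_1**2 + x_1*x_2**2 + 2*x_1*x_2 - 2*x_1 + 2*x_2**2 - 2*x_2.
  reduce S modulo (h_1, h_2):
  remainder 2*x_1 - 2*x_2**2 - 1 ≠ 0; add k_3 = 2*x_1 - 2*x_2**2 - 1 to the basis.

S(h_2,k_3): lcm = x_1*x_2. S = x_1 + x_2**3 + 2*x_2 + 2.
  reduce S modulo (h_1, h_2, k_3):
  remainder x_2**3 + x_2**2 + 2*x_2 ≠ 0; add k_4 = x_2**3 + x_2**2 + 2*x_2 to the basis.

The other S-polynomials (S(h_1,k_3), S(h_1,k_4), S(h_2,k_4), S(k_3,k_4)) all reduce to 0 modulo the current basis, so we have a Gröbner basis.
Inter-reduce: drop elements whose leading term is divisible by another's, tail-reduce, and make monic.
Reduced Gröbner basis: {x_1 - x_2**2 + 2, x_2**3 + x_2**2 + 2*x_2}.

The bases are distinct; the ideals are different.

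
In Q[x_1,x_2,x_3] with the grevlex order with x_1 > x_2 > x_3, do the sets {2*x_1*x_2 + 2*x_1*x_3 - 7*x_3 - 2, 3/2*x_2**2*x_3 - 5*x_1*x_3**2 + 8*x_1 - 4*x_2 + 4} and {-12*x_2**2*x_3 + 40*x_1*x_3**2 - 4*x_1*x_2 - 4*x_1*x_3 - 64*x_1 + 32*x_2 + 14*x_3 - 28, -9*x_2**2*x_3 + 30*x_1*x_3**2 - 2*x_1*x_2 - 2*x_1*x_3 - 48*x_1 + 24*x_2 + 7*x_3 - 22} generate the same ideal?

For a fixed monomial order, each ideal has a unique reduced Gröbner basis; comparing bases decides equality.
Buchberger on the first generating set:
f_1 = 2*x_1*x_2 + 2*x_1*x_3 - 7*x_3 - 2, LT = x_1*x_2.
f_2 = 3/2*x_2**2*x_3 - 5*x_1*x_3**2 + 8*x_1 - 4*x_2 + 4, LT = x_2**2*x_3.

S(f_1,f_2): lcm = x_1*x_2**2*x_3. S = 10/3*x_1**2*x_3**2 + x_1*x_2*x_3**2 - 7/2*x_2*x_3**2 - 16/3*x_1**2 + 8/3*x_1*x_2 - x_2*x_3 - 8/3*x_1.
  leading term x_1**2*x_3**2: no divisor's leading term divides it; move 10/3*x_1**2*x_3**2 to the remainder.
  leading term x_1*x_2*x_3**2: subtract (1/2*x_3**2)·f_1 from x_1*x_2*x_3**2 - 7/2*x_2*x_3**2 - 16/3*x_1**2 + 8/3*x_1*x_2 - x_2*x_3 - 8/3*x_1 → -x_1*x_3**3 - 7/2*x_2*x_3**2 + 7/2*x_3**3 - 16/3*x_1**2 + 8/3*x_1*x_2 - x_2*x_3 + x_3**2 - 8/3*x_1
  leading term x_1*x_3**3: no divisor's leading term divides it; move -x_1*x_3**3 to the remainder.
  leading term x_2*x_3**2: no divisor's leading term divides it; move -7/2*x_2*x_3**2 to the remainder.
  leading term x_3**3: no divisor's leading term divides it; move 7/2*x_3**3 to the remainder.
  leading term x_1**2: no divisor's leading term divides it; move -16/3*x_1**2 to the remainder.
  leading term x_1*x_2: subtract (4/3)·f_1 from 8/3*x_1*x_2 - x_2*x_3 + x_3**2 - 8/3*x_1 → -8/3*x_1*x_3 - x_2*x_3 + x_3**2 - 8/3*x_1 + 28/3*x_3 + 8/3
  leading term x_1*x_3: no divisor's leading term divides it; move -8/3*x_1*x_3 to the remainder.
  leading term x_2*x_3: no divisor's leading term divides it; move -x_2*x_3 to the remainder.
  leading term x_3**2: no divisor's leading term divides it; move x_3**2 to the remainder.
  leading term x_1: no divisor's leading term divides it; move -8/3*x_1 to the remainder.
  leading term x_3: no divisor's leading term divides it; move 28/3*x_3 to the remainder.
  leading term 1: no divisor's leading term divides it; move 8/3 to the remainder.
  remainder 10/3*x_1**2*x_3**2 - x_1*x_3**3 - 7/2*x_2*x_3**2 + 7/2*x_3**3 - 16/3*x_1**2 - 8/3*x_1*x_3 - x_2*x_3 + x_3**2 - 8/3*x_1 + 28/3*x_3 + 8/3 ≠ 0; add g_3 = 10/3*x_1**2*x_3**2 - x_1*x_3**3 - 7/2*x_2*x_3**2 + 7/2*x_3**3 - 16/3*x_1**2 - 8/3*x_1*x_3 - x_2*x_3 + x_3**2 - 8/3*x_1 + 28/3*x_3 + 8/3 to the basis.

The other S-polynomials (S(f_1,g_3), S(f_2,g_3)) all reduce to 0 modulo the current basis, so we have a Gröbner basis.
Inter-reduce: drop elements whose leading term is divisible by another's, tail-reduce, and make monic.
Reduced Gröbner basis: {x_1**2*x_3**2 - 3/10*x_1*x_3**3 - 21/20*x_2*x_3**2 + 21/20*x_3**3 - 8/5*x_1**2 - 4/5*x_1*x_3 - 3/10*x_2*x_3 + 3/10*x_3**2 - 4/5*x_1 + 14/5*x_3 + 4/5, x_2**2*x_3 - 10/3*x_1*x_3**2 + 16/3*x_1 - 8/3*x_2 + 8/3, x_1*x_2 + x_1*x_3 - 7/2*x_3 - 1}.

Buchberger on the second generating set:
h_1 = -12*x_2**2*x_3 + 40*x_1*x_3**2 - 4*x_1*x_2 - 4*x_1*x_3 - 64*x_1 + 32*x_2 + 14*x_3 - 28, LT = x_2**2*x_3.
h_2 = -9*x_2**2*x_3 + 30*x_1*x_3**2 - 2*x_1*x_2 - 2*x_1*x_3 - 48*x_1 + 24*x_2 + 7*x_3 - 22, LT = x_2**2*x_3.

S(h_1,h_2): lcm = x_2**2*x_3. S = 1/9*x_1*x_2 + 1/9*x_1*x_3 - 7/18*x_3 - 1/9.
  leading term x_1*x_2: no divisor's leading term divides it; move 1/9*x_1*x_2 to the remainder.
  leading term x_1*x_3: no divisor's leading term divides it; move 1/9*x_1*x_3 to the remainder.
  leading term x_3: no divisor's leading term divides it; move -7/18*x_3 to the remainder.
  leading term 1: no divisor's leading term divides it; move -1/9 to the remainder.
  remainder 1/9*x_1*x_2 + 1/9*x_1*x_3 - 7/18*x_3 - 1/9 ≠ 0; add k_3 = 1/9*x_1*x_2 + 1/9*x_1*x_3 - 7/18*x_3 - 1/9 to the basis.

S(h_1,k_3): lcm = x_1*x_2**2*x_3. S = -10/3*x_1**2*x_3**2 - x_1*x_2*x_3**2 + 1/3*x_1**2*x_2 + 1/3*x_1**2*x_3 + 7/2*x_2*x_3**2 + 16/3*x_1**2 - 8/3*x_1*x_2 - 7/6*x_1*x_3 + x_2*x_3 + 7/3*x_1.
  leading term x_1**2*x_3**2: no divisor's leading term divides it; move -10/3*x_1**2*x_3**2 to the remainder.
  leading term x_1*x_2*x_3**2: subtract (-9*x_3**2)·k_3 from -x_1*x_2*x_3**2 + 1/3*x_1**2*x_2 + 1/3*x_1**2*x_3 + 7/2*x_2*x_3**2 + 16/3*x_1**2 - 8/3*x_1*x_2 - 7/6*x_1*x_3 + x_2*x_3 + 7/3*x_1 → x_1*x_3**3 + 1/3*x_1**2*x_2 + 1/3*x_1**2*x_3 + 7/2*x_2*x_3**2 - 7/2*x_3**3 + 16/3*x_1**2 - 8/3*x_1*x_2 - 7/6*x_1*x_3 + x_2*x_3 - x_3**2 + 7/3*x_1
  leading term x_1*x_3**3: no divisor's leading term divides it; move x_1*x_3**3 to the remainder.
  leading term x_1**2*x_2: subtract (3*x_1)·k_3 from 1/3*x_1**2*x_2 + 1/3*x_1**2*x_3 + 7/2*x_2*x_3**2 - 7/2*x_3**3 + 16/3*x_1**2 - 8/3*x_1*x_2 - 7/6*x_1*x_3 + x_2*x_3 - x_3**2 + 7/3*x_1 → 7/2*x_2*x_3**2 - 7/2*x_3**3 + 16/3*x_1**2 - 8/3*x_1*x_2 + x_2*x_3 - x_3**2 + 8/3*x_1
  leading term x_2*x_3**2: no divisor's leading term divides it; move 7/2*x_2*x_3**2 to the remainder.
  leading term x_3**3: no divisor's leading term divides it; move -7/2*x_3**3 to the remainder.
  leading term x_1**2: no divisor's leading term divides it; move 16/3*x_1**2 to the remainder.
  leading term x_1*x_2: subtract (-24)·k_3 from -8/3*x_1*x_2 + x_2*x_3 - x_3**2 + 8/3*x_1 → 8/3*x_1*x_3 + x_2*x_3 - x_3**2 + 8/3*x_1 - 28/3*x_3 - 8/3
  leading term x_1*x_3: no divisor's leading term divides it; move 8/3*x_1*x_3 to the remainder.
  leading term x_2*x_3: no divisor's leading term divides it; move x_2*x_3 to the remainder.
  leading term x_3**2: no divisor's leading term divides it; move -x_3**2 to the remainder.
  leading term x_1: no divisor's leading term divides it; move 8/3*x_1 to the remainder.
  leading term x_3: no divisor's leading term divides it; move -28/3*x_3 to the remainder.
  leading term 1: no divisor's leading term divides it; move -8/3 to the remainder.
  remainder -10/3*x_1**2*x_3**2 + x_1*x_3**3 + 7/2*x_2*x_3**2 - 7/2*x_3**3 + 16/3*x_1**2 + 8/3*x_1*x_3 + x_2*x_3 - x_3**2 + 8/3*x_1 - 28/3*x_3 - 8/3 ≠ 0; add k_4 = -10/3*x_1**2*x_3**2 + x_1*x_3**3 + 7/2*x_2*x_3**2 - 7/2*x_3**3 + 16/3*x_1**2 + 8/3*x_1*x_3 + x_2*x_3 - x_3**2 + 8/3*x_1 - 28/3*x_3 - 8/3 to the basis.

The other S-polynomials (S(h_2,k_3), S(h_1,k_4), S(h_2,k_4), S(k_3,k_4)) all reduce to 0 modulo the current basis, so we have a Gröbner basis.
Inter-reduce: drop elements whose leading term is divisible by another's, tail-reduce, and make monic.
Reduced Gröbner basis: {x_1**2*x_3**2 - 3/10*x_1*x_3**3 - 21/20*x_2*x_3**2 + 21/20*x_3**3 - 8/5*x_1**2 - 4/5*x_1*x_3 - 3/10*x_2*x_3 + 3/10*x_3**2 - 4/5*x_1 + 14/5*x_3 + 4/5, x_2**2*x_3 - 10/3*x_1*x_3**2 + 16/3*x_1 - 8/3*x_2 + 8/3, x_1*x_2 + x_1*x_3 - 7/2*x_3 - 1}.

The two bases agree; hence the ideals are identical.
The same test decides containment: I ⊆ J iff every generator of I reduces to 0 modulo a Gröbner basis of J.

Yes, the ideals are equal.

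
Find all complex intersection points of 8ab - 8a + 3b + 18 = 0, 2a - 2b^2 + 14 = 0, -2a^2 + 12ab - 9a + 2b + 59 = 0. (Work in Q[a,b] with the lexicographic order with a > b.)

{(-3, 2)}

Compute a lex Gröbner basis by Buchberger's algorithm.
f_1 = 8ab - 8a + 3b + 18, LT = ab.
f_2 = 2a - 2b^2 + 14, LT = a.
f_3 = -2a^2 + 12ab - 9a + 2b + 59, LT = a^2.

S(f_1,f_2): lcm = ab. S = -a + b^3 - 53/8b + 9/4.
  leading term a: subtract (-1/2)·f_2 from -a + b^3 - 53/8b + 9/4 → b^3 - b^2 - 53/8b + 37/4
  leading term b^3: no divisor's leading term divides it; move b^3 to the remainder.
  leading term b^2: no divisor's leading term divides it; move -b^2 to the remainder.
  leading term b: no divisor's leading term divides it; move -53/8b to the remainder.
  leading term 1: no divisor's leading term divides it; move 37/4 to the remainder.
  remainder b^3 - b^2 - 53/8b + 37/4 ≠ 0; add h_4 = b^3 - b^2 - 53/8b + 37/4 to the basis.

S(f_1,f_3): lcm = a^2b. S = -a^2 + 6ab^2 - 33/8ab + 9/4a + b^2 + 59/2b.
  leading term a^2: subtract (-1/2a)·f_2 from -a^2 + 6ab^2 - 33/8ab + 9/4a + b^2 + 59/2b → 5ab^2 - 33/8ab + 37/4a + b^2 + 59/2b
  leading term ab^2: subtract (5/8b)·f_1 from 5ab^2 - 33/8ab + 37/4a + b^2 + 59/2b → 7/8ab + 37/4a - 7/8b^2 + 73/4b
  leading term ab: subtract (7/64)·f_1 from 7/8ab + 37/4a - 7/8b^2 + 73/4b → 81/8a - 7/8b^2 + 1147/64b - 63/32
  leading term a: subtract (81/16)·f_2 from 81/8a - 7/8b^2 + 1147/64b - 63/32 → 37/4b^2 + 1147/64b - 2331/32
  leading term b^2: no divisor's leading term divides it; move 37/4b^2 to the remainder.
  leading term b: no divisor's leading term divides it; move 1147/64b to the remainder.
  leading term 1: no divisor's leading term divides it; move -2331/32 to the remainder.
  remainder 37/4b^2 + 1147/64b - 2331/32 ≠ 0; add h_5 = 37/4b^2 + 1147/64b - 2331/32 to the basis.

S(f_2,f_3): lcm = a^2. S = -ab^2 + 6ab + 5/2a + b + 59/2.
  leading term ab^2: subtract (-1/8b)·f_1 from -ab^2 + 6ab + 5/2a + b + 59/2 → 5ab + 5/2a + 3/8b^2 + 13/4b + 59/2
  leading term ab: subtract (5/8)·f_1 from 5ab + 5/2a + 3/8b^2 + 13/4b + 59/2 → 15/2a + 3/8b^2 + 11/8b + 73/4
  leading term a: subtract (15/4)·f_2 from 15/2a + 3/8b^2 + 11/8b + 73/4 → 63/8b^2 + 11/8b - 137/4
  leading term b^2: subtract (63/74)·h_5 from 63/8b^2 + 11/8b - 137/4 → -1777/128b + 1777/64
  leading term b: no divisor's leading term divides it; move -1777/128b to the remainder.
  leading term 1: no divisor's leading term divides it; move 1777/64 to the remainder.
  remainder -1777/128b + 1777/64 ≠ 0; add h_6 = -1777/128b + 1777/64 to the basis.

S(f_1,h_4): lcm = ab^3. S = 53/8ab - 37/4a + 3/8b^3 + 9/4b^2.
  leading term ab: subtract (53/64)·f_1 from 53/8ab - 37/4a + 3/8b^3 + 9/4b^2 → -21/8a + 3/8b^3 + 9/4b^2 - 159/64b - 477/32
  leading term a: subtract (-21/16)·f_2 from -21/8a + 3/8b^3 + 9/4b^2 - 159/64b - 477/32 → 3/8b^3 - 3/8b^2 - 159/64b + 111/32
  leading term b^3: subtract (3/8)·h_4 from 3/8b^3 - 3/8b^2 - 159/64b + 111/32 → 0
  remainder 0.

S(f_2,h_4): leading monomials are coprime, so the S-polynomial reduces to 0 (Buchberger's first criterion).
S(f_3,h_4): leading monomials are coprime, so the S-polynomial reduces to 0 (Buchberger's first criterion).
S(f_1,h_5): lcm = ab^2. S = -47/16ab + 63/8a + 3/8b^2 + 9/4b.
  leading term ab: subtract (-47/128)·f_1 from -47/16ab + 63/8a + 3/8b^2 + 9/4b → 79/16a + 3/8b^2 + 429/128b + 423/64
  leading term a: subtract (79/32)·f_2 from 79/16a + 3/8b^2 + 429/128b + 423/64 → 85/16b^2 + 429/128b - 1789/64
  leading term b^2: subtract (85/148)·h_5 from 85/16b^2 + 429/128b - 1789/64 → -1777/256b + 1777/128
  leading term b: subtract (1/2)·h_6 from -1777/256b + 1777/128 → 0
  remainder 0.

S(f_2,h_5): leading monomials are coprime, so the S-polynomial reduces to 0 (Buchberger's first criterion).
S(f_3,h_5): leading monomials are coprime, so the S-polynomial reduces to 0 (Buchberger's first criterion).
S(h_4,h_5): lcm = b^3. S = -47/16b^2 + 5/4b + 37/4.
  leading term b^2: subtract (-47/148)·h_5 from -47/16b^2 + 5/4b + 37/4 → 1777/256b - 1777/128
  leading term b: subtract (-1/2)·h_6 from 1777/256b - 1777/128 → 0
  remainder 0.

S(f_1,h_6): lcm = ab. S = a + 3/8b + 9/4.
  leading term a: subtract (1/2)·f_2 from a + 3/8b + 9/4 → b^2 + 3/8b - 19/4
  leading term b^2: subtract (4/37)·h_5 from b^2 + 3/8b - 19/4 → -25/16b + 25/8
  leading term b: subtract (200/1777)·h_6 from -25/16b + 25/8 → 0
  remainder 0.

S(f_2,h_6): leading monomials are coprime, so the S-polynomial reduces to 0 (Buchberger's first criterion).
S(f_3,h_6): leading monomials are coprime, so the S-polynomial reduces to 0 (Buchberger's first criterion).
S(h_4,h_6): lcm = b^3. S = b^2 - 53/8b + 37/4.
  leading term b^2: subtract (4/37)·h_5 from b^2 - 53/8b + 37/4 → -137/16b + 137/8
  leading term b: subtract (1096/1777)·h_6 from -137/16b + 137/8 → 0
  remainder 0.

S(h_5,h_6): lcm = b^2. S = 63/16b - 63/8.
  leading term b: subtract (-504/1777)·h_6 from 63/16b - 63/8 → 0
  remainder 0.

Every S-polynomial of the final basis reduces to 0, so we have a Gröbner basis.
Inter-reduce: drop elements whose leading term is divisible by another's, tail-reduce, and make monic.
Reduced Gröbner basis: {a + 3, b - 2}.

Since the basis is lex-ordered, b - 2 is univariate in b. Its roots are {2}. Back-substituting each root into the other basis elements fixes the other coordinates.
  b = 2: the earlier basis element becomes a + 3 = 0, giving a = -3 — point (-3, 2).
Check: every point annihilates each of the original generators.
Zero-dimensionality of the ideal guarantees finitely many solutions over ℂ.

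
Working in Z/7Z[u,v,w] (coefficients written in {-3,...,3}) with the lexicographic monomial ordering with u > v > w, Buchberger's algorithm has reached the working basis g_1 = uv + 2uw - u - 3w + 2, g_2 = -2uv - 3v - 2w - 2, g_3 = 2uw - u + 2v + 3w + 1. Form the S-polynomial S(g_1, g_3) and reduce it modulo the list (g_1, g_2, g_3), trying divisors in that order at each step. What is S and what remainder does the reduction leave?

lcm(LM(g_1), LM(g_3)) = uvw.
S = (lcm/LT(g_1))·g_1 − (lcm/LT(g_3))·g_3 = -3uv + 2uw^2 - uw - v^2 + 2vw + 3v - 3w^2 + 2w.
Reduce S modulo (g_1, g_2, g_3) in that order:
  leading term uv: subtract (-3)·g_1 from -3uv + 2uw^2 - uw - v^2 + 2vw + 3v - 3w^2 + 2w → 2uw^2 - 2uw - 3u - v^2 + 2vw + 3v - 3w^2 - 1
  leading term uw^2: subtract (w)·g_3 from 2uw^2 - 2uw - 3u - v^2 + 2vw + 3v - 3w^2 - 1 → -uw - 3u - v^2 + 3v + w^2 - w - 1
  leading term uw: subtract (3)·g_3 from -uw - 3u - v^2 + 3v + w^2 - w - 1 → -v^2 - 3v + w^2 - 3w + 3
  leading term v^2: no divisor's leading term divides it; move -v^2 to the remainder.
  leading term v: no divisor's leading term divides it; move -3v to the remainder.
  leading term w^2: no divisor's leading term divides it; move w^2 to the remainder.
  leading term w: no divisor's leading term divides it; move -3w to the remainder.
  leading term 1: no divisor's leading term divides it; move 3 to the remainder.
The remainder -v^2 - 3v + w^2 - 3w + 3 is nonzero, so it would be added as the next basis element.

S(g_1, g_3) = -3uv + 2uw^2 - uw - v^2 + 2vw + 3v - 3w^2 + 2w; remainder on division = -v^2 - 3v + w^2 - 3w + 3.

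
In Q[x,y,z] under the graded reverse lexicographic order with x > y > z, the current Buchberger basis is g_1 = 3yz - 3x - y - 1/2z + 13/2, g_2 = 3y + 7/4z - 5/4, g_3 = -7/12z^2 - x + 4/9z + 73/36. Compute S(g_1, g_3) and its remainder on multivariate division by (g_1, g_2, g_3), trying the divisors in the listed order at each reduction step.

S(g_1, g_3) = -12/7xy - xz + 3/7yz - 1/6z^2 + 73/21y + 13/6z; remainder on division = 0.

lcm(LM(g_1), LM(g_3)) = yz^2.
S = (lcm/LT(g_1))·g_1 − (lcm/LT(g_3))·g_3 = -12/7xy - xz + 3/7yz - 1/6z^2 + 73/21y + 13/6z.
Reduce S modulo (g_1, g_2, g_3) in that order:
  leading term xy: subtract (-4/7x)·g_2 from -12/7xy - xz + 3/7yz - 1/6z^2 + 73/21y + 13/6z → 3/7yz - 1/6z^2 - 5/7x + 73/21y + 13/6z
  leading term yz: subtract (1/7)·g_1 from 3/7yz - 1/6z^2 - 5/7x + 73/21y + 13/6z → -1/6z^2 - 2/7x + 76/21y + 47/21z - 13/14
  leading term z^2: subtract (2/7)·g_3 from -1/6z^2 - 2/7x + 76/21y + 47/21z - 13/14 → 76/21y + 19/9z - 95/63
  leading term y: subtract (76/63)·g_2 from 76/21y + 19/9z - 95/63 → 0
The remainder is 0, so this S-polynomial contributes no new basis element.
An S-polynomial is built so that the two leading terms cancel; whether anything survives reduction is exactly the Gröbner-basis criterion.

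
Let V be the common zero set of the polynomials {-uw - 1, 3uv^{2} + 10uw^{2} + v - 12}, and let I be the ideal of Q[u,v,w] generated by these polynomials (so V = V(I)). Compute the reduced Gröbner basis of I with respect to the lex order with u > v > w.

G = {uw + 1, v^{2} - \tfrac{1}{3}vw + \tfrac{10}{3}w^{2} + 4w}

f_1 = -uw - 1, LT = uw.
f_2 = 3uv^{2} + 10uw^{2} + v - 12, LT = uv^{2}.

S(f_1,f_2): lcm = uv^{2}w. S = -\tfrac{10}{3}uw^{3} + v^{2} - \tfrac{1}{3}vw + 4w.
  leading term uw^{3}: subtract (\tfrac{10}{3}w^{2})·f_1 from -\tfrac{10}{3}uw^{3} + v^{2} - \tfrac{1}{3}vw + 4w → v^{2} - \tfrac{1}{3}vw + \tfrac{10}{3}w^{2} + 4w
  leading term v^{2}: no divisor's leading term divides it; move v^{2} to the remainder.
  leading term vw: no divisor's leading term divides it; move -\tfrac{1}{3}vw to the remainder.
  leading term w^{2}: no divisor's leading term divides it; move \tfrac{10}{3}w^{2} to the remainder.
  leading term w: no divisor's leading term divides it; move 4w to the remainder.
  remainder v^{2} - \tfrac{1}{3}vw + \tfrac{10}{3}w^{2} + 4w ≠ 0; add g_3 = v^{2} - \tfrac{1}{3}vw + \tfrac{10}{3}w^{2} + 4w to the basis.

The other S-polynomials (S(f_1,g_3), S(f_2,g_3)) all reduce to 0 modulo the current basis, so we have a Gröbner basis.
Inter-reduce: drop elements whose leading term is divisible by another's, tail-reduce, and make monic.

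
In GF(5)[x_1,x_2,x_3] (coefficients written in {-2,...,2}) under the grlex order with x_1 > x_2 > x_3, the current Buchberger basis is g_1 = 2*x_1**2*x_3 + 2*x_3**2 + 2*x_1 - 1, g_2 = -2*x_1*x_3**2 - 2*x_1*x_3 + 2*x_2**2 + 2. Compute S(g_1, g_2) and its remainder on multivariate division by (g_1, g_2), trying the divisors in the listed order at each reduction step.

lcm(LM(g_1), LM(g_2)) = x_1**2*x_3**2.
S = (lcm/LT(g_1))·g_1 − (lcm/LT(g_2))·g_2 = -x_1**2*x_3 + x_1*x_2**2 + x_3**3 + x_1*x_3 + x_1 + 2*x_3.
Reduce S modulo (g_1, g_2) in that order:
  leading term x_1**2*x_3: subtract (2)·g_1 from -x_1**2*x_3 + x_1*x_2**2 + x_3**3 + x_1*x_3 + x_1 + 2*x_3 → x_1*x_2**2 + x_3**3 + x_1*x_3 + x_3**2 + 2*x_1 + 2*x_3 + 2
  leading term x_1*x_2**2: no divisor's leading term divides it; move x_1*x_2**2 to the remainder.
  leading term x_3**3: no divisor's leading term divides it; move x_3**3 to the remainder.
  leading term x_1*x_3: no divisor's leading term divides it; move x_1*x_3 to the remainder.
  leading term x_3**2: no divisor's leading term divides it; move x_3**2 to the remainder.
  leading term x_1: no divisor's leading term divides it; move 2*x_1 to the remainder.
  leading term x_3: no divisor's leading term divides it; move 2*x_3 to the remainder.
  leading term 1: no divisor's leading term divides it; move 2 to the remainder.
The remainder x_1*x_2**2 + x_3**3 + x_1*x_3 + x_3**2 + 2*x_1 + 2*x_3 + 2 is nonzero, so it would be added as the next basis element.

S(g_1, g_2) = -x_1**2*x_3 + x_1*x_2**2 + x_3**3 + x_1*x_3 + x_1 + 2*x_3; remainder on division = x_1*x_2**2 + x_3**3 + x_1*x_3 + x_3**2 + 2*x_1 + 2*x_3 + 2.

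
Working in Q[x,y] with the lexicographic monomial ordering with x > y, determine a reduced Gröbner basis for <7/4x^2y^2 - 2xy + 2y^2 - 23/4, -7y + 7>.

f_1 = 7/4x^2y^2 - 2xy + 2y^2 - 23/4, LT = x^2y^2.
f_2 = -7y + 7, LT = y.

S(f_1,f_2): lcm = x^2y^2. S = x^2y - 8/7xy + 8/7y^2 - 23/7.
  leading term x^2y: subtract (-1/7x^2)·f_2 from x^2y - 8/7xy + 8/7y^2 - 23/7 → x^2 - 8/7xy + 8/7y^2 - 23/7
  leading term x^2: no divisor's leading term divides it; move x^2 to the remainder.
  leading term xy: subtract (8/49x)·f_2 from -8/7xy + 8/7y^2 - 23/7 → -8/7x + 8/7y^2 - 23/7
  leading term x: no divisor's leading term divides it; move -8/7x to the remainder.
  leading term y^2: subtract (-8/49y)·f_2 from 8/7y^2 - 23/7 → 8/7y - 23/7
  leading term y: subtract (-8/49)·f_2 from 8/7y - 23/7 → -15/7
  leading term 1: no divisor's leading term divides it; move -15/7 to the remainder.
  remainder x^2 - 8/7x - 15/7 ≠ 0; add g_3 = x^2 - 8/7x - 15/7 to the basis.

S(f_1,g_3): lcm = x^2y^2. S = 8/7xy^2 - 8/7xy + 23/7y^2 - 23/7.
  leading term xy^2: subtract (-8/49xy)·f_2 from 8/7xy^2 - 8/7xy + 23/7y^2 - 23/7 → 23/7y^2 - 23/7
  leading term y^2: subtract (-23/49y)·f_2 from 23/7y^2 - 23/7 → 23/7y - 23/7
  leading term y: subtract (-23/49)·f_2 from 23/7y - 23/7 → 0
  remainder 0.

S(f_2,g_3): leading monomials are coprime, so the S-polynomial reduces to 0 (Buchberger's first criterion).
Every S-polynomial of the final basis reduces to 0, so we have a Gröbner basis.
Inter-reduce: drop elements whose leading term is divisible by another's, tail-reduce, and make monic.

G = {x^2 - 8/7x - 15/7, y - 1}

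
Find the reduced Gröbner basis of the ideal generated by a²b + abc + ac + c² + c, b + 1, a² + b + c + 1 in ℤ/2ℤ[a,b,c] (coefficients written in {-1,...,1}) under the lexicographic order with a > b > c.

The reduced Gröbner basis is the canonical form of the ideal for this ordering.

f_1 = a²b + abc + ac + c² + c, LT = a²b.
f_2 = b + 1, LT = b.
f_3 = a² + b + c + 1, LT = a².

S(f_1,f_2): lcm = a²b. S = a² + abc + ac + c² + c.
  leading term a²: subtract (1)·f_3 from a² + abc + ac + c² + c → abc + ac + b + c² + 1
  leading term abc: subtract (ac)·f_2 from abc + ac + b + c² + 1 → b + c² + 1
  leading term b: subtract (1)·f_2 from b + c² + 1 → c²
  leading term c²: no divisor's leading term divides it; move c² to the remainder.
  remainder c² ≠ 0; add g_4 = c² to the basis.

The other S-polynomials (S(f_1,f_3), S(f_2,f_3), S(f_1,g_4), S(f_2,g_4), S(f_3,g_4)) all reduce to 0 modulo the current basis, so we have a Gröbner basis.
Inter-reduce: drop elements whose leading term is divisible by another's, tail-reduce, and make monic.

G = {a² + c, b + 1, c²}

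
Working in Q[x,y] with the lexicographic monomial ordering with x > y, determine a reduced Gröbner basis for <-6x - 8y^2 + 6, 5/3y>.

f_1 = -6x - 8y^2 + 6, LT = x.
f_2 = 5/3y, LT = y.

S(f_1,f_2): leading monomials are coprime, so the S-polynomial reduces to 0 (Buchberger's first criterion).
Every S-polynomial of the final basis reduces to 0, so we have a Gröbner basis.

G = {x - 1, y}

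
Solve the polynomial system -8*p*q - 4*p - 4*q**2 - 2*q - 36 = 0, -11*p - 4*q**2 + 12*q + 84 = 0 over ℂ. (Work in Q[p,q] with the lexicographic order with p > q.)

{(4, -2), (13/32 + 23*sqrt(5137)/352, 47/16 - sqrt(5137)/16), (13/32 - 23*sqrt(5137)/352, 47/16 + sqrt(5137)/16)}

Compute a lex Gröbner basis by Buchberger's algorithm.
f_1 = -8*p*q - 4*p - 4*q**2 - 2*q - 36, LT = p*q.
f_2 = -11*p - 4*q**2 + 12*q + 84, LT = p.

S(f_1,f_2): lcm = p*q. S = 1/2*p - 4/11*q**3 + 35/22*q**2 + 347/44*q + 9/2.
  leading term p: subtract (-1/22)·f_2 from 1/2*p - 4/11*q**3 + 35/22*q**2 + 347/44*q + 9/2 → -4/11*q**3 + 31/22*q**2 + 371/44*q + 183/22
  leading term q**3: no divisor's leading term divides it; move -4/11*q**3 to the remainder.
  leading term q**2: no divisor's leading term divides it; move 31/22*q**2 to the remainder.
  leading term q: no divisor's leading term divides it; move 371/44*q to the remainder.
  leading term 1: no divisor's leading term divides it; move 183/22 to the remainder.
  remainder -4/11*q**3 + 31/22*q**2 + 371/44*q + 183/22 ≠ 0; add h_3 = -4/11*q**3 + 31/22*q**2 + 371/44*q + 183/22 to the basis.

The other S-polynomials (S(f_1,h_3), S(f_2,h_3)) all reduce to 0 modulo the current basis, so we have a Gröbner basis.
Inter-reduce: drop elements whose leading term is divisible by another's, tail-reduce, and make monic.
Reduced Gröbner basis: {p + 4/11*q**2 - 12/11*q - 84/11, q**3 - 31/8*q**2 - 371/16*q - 183/8}.

From the last basis element, q**3 - 31/8*q**2 - 371/16*q - 183/8 = 0, so q takes values in {-2, 47/16 - sqrt(5137)/16, 47/16 + sqrt(5137)/16}. Each choice, substituted upward through the basis, yields the corresponding point(s) of the solution set.
  q = -2: the earlier basis element becomes p - 4 = 0, giving p = 4 — point (4, -2).
  q = 47/16 - sqrt(5137)/16: the earlier basis element becomes p - 23*sqrt(5137)/352 - 13/32 = 0, giving p = 13/32 + 23*sqrt(5137)/352 — point (13/32 + 23*sqrt(5137)/352, 47/16 - sqrt(5137)/16).
  q = 47/16 + sqrt(5137)/16: the earlier basis element becomes p - 13/32 + 23*sqrt(5137)/352 = 0, giving p = 13/32 - 23*sqrt(5137)/352 — point (13/32 - 23*sqrt(5137)/352, 47/16 + sqrt(5137)/16).
A lex Gröbner basis triangularizes the system, enabling back-substitution.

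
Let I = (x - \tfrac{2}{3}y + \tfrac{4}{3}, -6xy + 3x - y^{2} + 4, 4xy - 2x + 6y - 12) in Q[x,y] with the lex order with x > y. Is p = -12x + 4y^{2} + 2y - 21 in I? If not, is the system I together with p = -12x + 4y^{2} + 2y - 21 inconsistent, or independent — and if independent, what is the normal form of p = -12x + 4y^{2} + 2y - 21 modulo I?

First compute the reduced Gröbner basis of I by Buchberger's algorithm.
f_1 = x - \tfrac{2}{3}y + \tfrac{4}{3}, LT = x.
f_2 = -6xy + 3x - y^{2} + 4, LT = xy.
f_3 = 4xy - 2x + 6y - 12, LT = xy.

S(f_1,f_2): lcm = xy. S = \tfrac{1}{2}x - \tfrac{5}{6}y^{2} + \tfrac{4}{3}y + \tfrac{2}{3}.
  reduce S modulo (f_1, f_2, f_3):
  remainder -\tfrac{5}{6}y^{2} + \tfrac{5}{3}y ≠ 0; add h_4 = -\tfrac{5}{6}y^{2} + \tfrac{5}{3}y to the basis.

S(f_1,f_3): lcm = xy. S = \tfrac{1}{2}x - \tfrac{2}{3}y^{2} - \tfrac{1}{6}y + 3.
  reduce S modulo (f_1, f_2, f_3, h_4):
  remainder -\tfrac{7}{6}y + \tfrac{7}{3} ≠ 0; add h_5 = -\tfrac{7}{6}y + \tfrac{7}{3} to the basis.

The other S-polynomials (S(f_2,f_3), S(f_1,h_4), S(f_2,h_4), S(f_3,h_4), S(f_1,h_5), S(f_2,h_5), S(f_3,h_5), S(h_4,h_5)) all reduce to 0 modulo the current basis, so we have a Gröbner basis.
Inter-reduce: drop elements whose leading term is divisible by another's, tail-reduce, and make monic.
Reduced Gröbner basis: {x, y - 2}.
Label its elements g_1 = x, g_2 = y - 2.

Reduce p = -12x + 4y^{2} + 2y - 21 modulo G:
  leading term x: subtract (-12)·g_1 from -12x + 4y^{2} + 2y - 21 → 4y^{2} + 2y - 21
  leading term y^{2}: subtract (4y)·g_2 from 4y^{2} + 2y - 21 → 10y - 21
  leading term y: subtract (10)·g_2 from 10y - 21 → -1
  leading term 1: no divisor's leading term divides it; move -1 to the remainder.
  normal form = -1.
The normal form is nonzero, so p ∉ I. Since p minus its normal form lies in I, I + (p) = I + (r) where r = -1; decide whether this ideal is the whole ring.
Here r = -1 is a nonzero constant, hence a unit: 1 ∈ I + (p), the Gröbner basis of I + (p) is {1}, and the enlarged system has no common solution — adjoining p is inconsistent.

Adjoining -12x + 4y^{2} + 2y - 21 makes the ideal the whole ring: the system is inconsistent.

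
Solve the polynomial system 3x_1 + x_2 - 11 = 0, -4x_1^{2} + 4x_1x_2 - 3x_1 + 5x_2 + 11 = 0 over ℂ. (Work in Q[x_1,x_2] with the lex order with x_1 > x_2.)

Compute a lex Gröbner basis by Buchberger's algorithm.
f_1 = 3x_1 + x_2 - 11, LT = x_1.
f_2 = -4x_1^{2} + 4x_1x_2 - 3x_1 + 5x_2 + 11, LT = x_1^{2}.

S(f_1,f_2): lcm = x_1^{2}. S = \tfrac{4}{3}x_1x_2 - \tfrac{53}{12}x_1 + \tfrac{5}{4}x_2 + \tfrac{11}{4}.
  reduce S modulo (f_1, f_2):
  remainder -\tfrac{4}{9}x_2^{2} + \tfrac{137}{18}x_2 - \tfrac{121}{9} ≠ 0; add h_3 = -\tfrac{4}{9}x_2^{2} + \tfrac{137}{18}x_2 - \tfrac{121}{9} to the basis.

The other S-polynomials (S(f_1,h_3), S(f_2,h_3)) all reduce to 0 modulo the current basis, so we have a Gröbner basis.
Inter-reduce: drop elements whose leading term is divisible by another's, tail-reduce, and make monic.
Reduced Gröbner basis: {x_1 + \tfrac{1}{3}x_2 - \tfrac{11}{3}, x_2^{2} - \tfrac{137}{8}x_2 + \tfrac{121}{4}}.

From the last basis element, x_2^{2} - \tfrac{137}{8}x_2 + \tfrac{121}{4} = 0, so x_2 takes values in {2, 121/8}. Each choice, substituted upward through the basis, yields the corresponding point(s) of the solution set.
  x_2 = 2: the earlier basis element becomes x_1 - 3 = 0, giving x_1 = 3 — point (3, 2).
  x_2 = 121/8: the earlier basis element becomes x_1 + \tfrac{11}{8} = 0, giving x_1 = -11/8 — point (-11/8, 121/8).

{(3, 2), (-11/8, 121/8)}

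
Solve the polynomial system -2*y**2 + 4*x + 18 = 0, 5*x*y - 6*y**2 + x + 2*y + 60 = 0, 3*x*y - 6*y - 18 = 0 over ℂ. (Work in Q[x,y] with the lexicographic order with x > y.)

{(0, -3)}

Compute a lex Gröbner basis by Buchberger's algorithm.
f_1 = 4*x - 2*y**2 + 18, LT = x.
f_2 = 5*x*y + x - 6*y**2 + 2*y + 60, LT = x*y.
f_3 = 3*x*y - 6*y - 18, LT = x*y.

S(f_1,f_2): lcm = x*y. S = -1/5*x - 1/2*y**3 + 6/5*y**2 + 41/10*y - 12.
  leading term x: subtract (-1/20)·f_1 from -1/5*x - 1/2*y**3 + 6/5*y**2 + 41/10*y - 12 → -1/2*y**3 + 11/10*y**2 + 41/10*y - 111/10
  leading term y**3: no divisor's leading term divides it; move -1/2*y**3 to the remainder.
  leading term y**2: no divisor's leading term divides it; move 11/10*y**2 to the remainder.
  leading term y: no divisor's leading term divides it; move 41/10*y to the remainder.
  leading term 1: no divisor's leading term divides it; move -111/10 to the remainder.
  remainder -1/2*y**3 + 11/10*y**2 + 41/10*y - 111/10 ≠ 0; add h_4 = -1/2*y**3 + 11/10*y**2 + 41/10*y - 111/10 to the basis.

S(f_1,f_3): lcm = x*y. S = -1/2*y**3 + 13/2*y + 6.
  leading term y**3: subtract (1)·h_4 from -1/2*y**3 + 13/2*y + 6 → -11/10*y**2 + 12/5*y + 171/10
  leading term y**2: no divisor's leading term divides it; move -11/10*y**2 to the remainder.
  leading term y: no divisor's leading term divides it; move 12/5*y to the remainder.
  leading term 1: no divisor's leading term divides it; move 171/10 to the remainder.
  remainder -11/10*y**2 + 12/5*y + 171/10 ≠ 0; add h_5 = -11/10*y**2 + 12/5*y + 171/10 to the basis.

S(f_3,h_4): lcm = x*y**3. S = 11/5*x*y**2 + 41/5*x*y - 111/5*x - 2*y**3 - 6*y**2.
  leading term x*y**2: subtract (11/20*y**2)·f_1 from 11/5*x*y**2 + 41/5*x*y - 111/5*x - 2*y**3 - 6*y**2 → 41/5*x*y - 111/5*x + 11/10*y**4 - 2*y**3 - 159/10*y**2
  leading term x*y: subtract (41/20*y)·f_1 from 41/5*x*y - 111/5*x + 11/10*y**4 - 2*y**3 - 159/10*y**2 → -111/5*x + 11/10*y**4 + 21/10*y**3 - 159/10*y**2 - 369/10*y
  leading term x: subtract (-111/20)·f_1 from -111/5*x + 11/10*y**4 + 21/10*y**3 - 159/10*y**2 - 369/10*y → 11/10*y**4 + 21/10*y**3 - 27*y**2 - 369/10*y + 999/10
  leading term y**4: subtract (-11/5*y)·h_4 from 11/10*y**4 + 21/10*y**3 - 27*y**2 - 369/10*y + 999/10 → 113/25*y**3 - 899/50*y**2 - 1533/25*y + 999/10
  leading term y**3: subtract (-226/25)·h_4 from 113/25*y**3 - 899/50*y**2 - 1533/25*y + 999/10 → -2009/250*y**2 - 3032/125*y - 111/250
  leading term y**2: subtract (2009/275)·h_5 from -2009/250*y**2 - 3032/125*y - 111/250 → -11492/275*y - 34476/275
  leading term y: no divisor's leading term divides it; move -11492/275*y to the remainder.
  leading term 1: no divisor's leading term divides it; move -34476/275 to the remainder.
  remainder -11492/275*y - 34476/275 ≠ 0; add h_6 = -11492/275*y - 34476/275 to the basis.

The other S-polynomials (S(f_2,f_3), S(f_1,h_4), S(f_2,h_4), S(f_1,h_5), S(f_2,h_5), S(f_3,h_5), S(h_4,h_5), S(f_1,h_6), S(f_2,h_6), S(f_3,h_6), S(h_4,h_6), S(h_5,h_6)) all reduce to 0 modulo the current basis, so we have a Gröbner basis.
Inter-reduce: drop elements whose leading term is divisible by another's, tail-reduce, and make monic.
Reduced Gröbner basis: {x, y + 3}.

From the last basis element, y + 3 = 0, so y takes values in {-3}. Each choice, substituted upward through the basis, yields the corresponding point(s) of the solution set.
  y = -3: the earlier basis element becomes x = 0, giving x = 0 — point (0, -3).
Check: every point annihilates each of the original generators.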